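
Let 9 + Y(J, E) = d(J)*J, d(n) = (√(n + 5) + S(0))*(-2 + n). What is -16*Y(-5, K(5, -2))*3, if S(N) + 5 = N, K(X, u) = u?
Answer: 8832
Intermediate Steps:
S(N) = -5 + N
d(n) = (-5 + √(5 + n))*(-2 + n) (d(n) = (√(n + 5) + (-5 + 0))*(-2 + n) = (√(5 + n) - 5)*(-2 + n) = (-5 + √(5 + n))*(-2 + n))
Y(J, E) = -9 + J*(10 - 5*J - 2*√(5 + J) + J*√(5 + J)) (Y(J, E) = -9 + (10 - 5*J - 2*√(5 + J) + J*√(5 + J))*J = -9 + J*(10 - 5*J - 2*√(5 + J) + J*√(5 + J)))
-16*Y(-5, K(5, -2))*3 = -16*(-9 - 5*(10 - 5*(-5) - 2*√(5 - 5) - 5*√(5 - 5)))*3 = -16*(-9 - 5*(10 + 25 - 2*√0 - 5*√0))*3 = -16*(-9 - 5*(10 + 25 - 2*0 - 5*0))*3 = -16*(-9 - 5*(10 + 25 + 0 + 0))*3 = -16*(-9 - 5*35)*3 = -16*(-9 - 175)*3 = -16*(-184)*3 = 2944*3 = 8832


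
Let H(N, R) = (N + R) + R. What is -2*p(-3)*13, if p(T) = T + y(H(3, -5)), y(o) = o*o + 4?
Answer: -1300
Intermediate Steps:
H(N, R) = N + 2*R
y(o) = 4 + o**2 (y(o) = o**2 + 4 = 4 + o**2)
p(T) = 53 + T (p(T) = T + (4 + (3 + 2*(-5))**2) = T + (4 + (3 - 10)**2) = T + (4 + (-7)**2) = T + (4 + 49) = T + 53 = 53 + T)
-2*p(-3)*13 = -2*(53 - 3)*13 = -2*50*13 = -100*13 = -1300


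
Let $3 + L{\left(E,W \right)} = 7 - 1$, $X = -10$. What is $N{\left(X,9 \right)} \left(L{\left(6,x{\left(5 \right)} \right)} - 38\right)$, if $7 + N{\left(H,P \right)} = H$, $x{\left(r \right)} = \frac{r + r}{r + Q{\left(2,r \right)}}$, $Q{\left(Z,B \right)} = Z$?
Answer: $595$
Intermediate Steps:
$x{\left(r \right)} = \frac{2 r}{2 + r}$ ($x{\left(r \right)} = \frac{r + r}{r + 2} = \frac{2 r}{2 + r}$)
$N{\left(H,P \right)} = -7 + H$
$L{\left(E,W \right)} = 3$ ($L{\left(E,W \right)} = -3 + \left(7 - 1\right) = -3 + 6 = 3$)
$N{\left(X,9 \right)} \left(L{\left(6,x{\left(5 \right)} \right)} - 38\right) = \left(-7 - 10\right) \left(3 - 38\right) = \left(-17\right) \left(-35\right) = 595$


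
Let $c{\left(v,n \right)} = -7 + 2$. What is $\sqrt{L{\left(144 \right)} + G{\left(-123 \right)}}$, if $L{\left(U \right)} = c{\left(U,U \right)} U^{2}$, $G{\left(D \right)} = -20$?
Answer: $10 i \sqrt{1037} \approx 322.02 i$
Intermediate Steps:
$c{\left(v,n \right)} = -5$
$L{\left(U \right)} = - 5 U^{2}$
$\sqrt{L{\left(144 \right)} + G{\left(-123 \right)}} = \sqrt{- 5 \cdot 144^{2} - 20} = \sqrt{\left(-5\right) 20736 - 20} = \sqrt{-103680 - 20} = \sqrt{-103700} = 10 i \sqrt{1037}$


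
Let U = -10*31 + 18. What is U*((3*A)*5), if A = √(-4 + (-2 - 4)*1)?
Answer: -4380*I*√10 ≈ -13851.0*I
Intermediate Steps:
A = I*√10 (A = √(-4 - 6*1) = √(-4 - 6) = √(-10) = I*√10 ≈ 3.1623*I)
U = -292 (U = -310 + 18 = -292)
U*((3*A)*5) = -292*3*(I*√10)*5 = -292*3*I*√10*5 = -4380*I*√10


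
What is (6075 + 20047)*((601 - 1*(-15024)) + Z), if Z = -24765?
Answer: -238755080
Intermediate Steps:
(6075 + 20047)*((601 - 1*(-15024)) + Z) = (6075 + 20047)*((601 - 1*(-15024)) - 24765) = 26122*((601 + 15024) - 24765) = 26122*(15625 - 24765) = 26122*(-9140) = -238755080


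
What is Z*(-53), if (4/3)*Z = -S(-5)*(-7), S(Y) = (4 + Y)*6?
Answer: 3339/2 ≈ 1669.5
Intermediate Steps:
S(Y) = 24 + 6*Y
Z = -63/2 (Z = 3*(-(24 + 6*(-5))*(-7))/4 = 3*(-(24 - 30)*(-7))/4 = 3*(-1*(-6)*(-7))/4 = 3*(6*(-7))/4 = (¾)*(-42) = -63/2 ≈ -31.500)
Z*(-53) = -63/2*(-53) = 3339/2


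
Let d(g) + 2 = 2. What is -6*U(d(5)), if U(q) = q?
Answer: 0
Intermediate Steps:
d(g) = 0 (d(g) = -2 + 2 = 0)
-6*U(d(5)) = -6*0 = 0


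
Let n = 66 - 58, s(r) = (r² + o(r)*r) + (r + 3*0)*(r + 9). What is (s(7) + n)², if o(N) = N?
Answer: 47524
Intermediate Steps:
s(r) = 2*r² + r*(9 + r) (s(r) = (r² + r*r) + (r + 3*0)*(r + 9) = (r² + r²) + (r + 0)*(9 + r) = 2*r² + r*(9 + r))
n = 8
(s(7) + n)² = (3*7*(3 + 7) + 8)² = (3*7*10 + 8)² = (210 + 8)² = 218² = 47524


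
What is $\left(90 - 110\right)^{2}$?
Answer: $400$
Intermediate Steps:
$\left(90 - 110\right)^{2} = \left(-20\right)^{2} = 400$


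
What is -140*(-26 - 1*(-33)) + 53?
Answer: -927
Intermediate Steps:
-140*(-26 - 1*(-33)) + 53 = -140*(-26 + 33) + 53 = -140*7 + 53 = -980 + 53 = -927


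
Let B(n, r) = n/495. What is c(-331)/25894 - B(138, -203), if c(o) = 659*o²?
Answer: 1082902201/388410 ≈ 2788.0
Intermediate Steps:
B(n, r) = n/495 (B(n, r) = n*(1/495) = n/495)
c(-331)/25894 - B(138, -203) = (659*(-331)²)/25894 - 138/495 = (659*109561)*(1/25894) - 1*46/165 = 72200699*(1/25894) - 46/165 = 72200699/25894 - 46/165 = 1082902201/388410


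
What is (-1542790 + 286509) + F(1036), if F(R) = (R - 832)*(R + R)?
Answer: -833593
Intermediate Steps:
F(R) = 2*R*(-832 + R) (F(R) = (-832 + R)*(2*R) = 2*R*(-832 + R))
(-1542790 + 286509) + F(1036) = (-1542790 + 286509) + 2*1036*(-832 + 1036) = -1256281 + 2*1036*204 = -1256281 + 422688 = -833593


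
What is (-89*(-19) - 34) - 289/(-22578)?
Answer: 37412035/22578 ≈ 1657.0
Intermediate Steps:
(-89*(-19) - 34) - 289/(-22578) = (1691 - 34) - 289*(-1)/22578 = 1657 - 1*(-289/22578) = 1657 + 289/22578 = 37412035/22578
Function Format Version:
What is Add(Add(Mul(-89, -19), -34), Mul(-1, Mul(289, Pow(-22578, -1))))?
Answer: Rational(37412035, 22578) ≈ 1657.0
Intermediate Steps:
Add(Add(Mul(-89, -19), -34), Mul(-1, Mul(289, Pow(-22578, -1)))) = Add(Add(1691, -34), Mul(-1, Mul(289, Rational(-1, 22578)))) = Add(1657, Mul(-1, Rational(-289, 22578))) = Add(1657, Rational(289, 22578)) = Rational(37412035, 22578)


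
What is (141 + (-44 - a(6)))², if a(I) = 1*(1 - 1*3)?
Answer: 9801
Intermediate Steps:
a(I) = -2 (a(I) = 1*(1 - 3) = 1*(-2) = -2)
(141 + (-44 - a(6)))² = (141 + (-44 - 1*(-2)))² = (141 + (-44 + 2))² = (141 - 42)² = 99² = 9801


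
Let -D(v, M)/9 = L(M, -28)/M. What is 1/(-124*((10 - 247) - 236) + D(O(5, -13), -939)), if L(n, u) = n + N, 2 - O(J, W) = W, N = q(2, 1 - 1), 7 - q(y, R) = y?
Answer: 313/18355274 ≈ 1.7052e-5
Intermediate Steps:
q(y, R) = 7 - y
N = 5 (N = 7 - 1*2 = 7 - 2 = 5)
O(J, W) = 2 - W
L(n, u) = 5 + n (L(n, u) = n + 5 = 5 + n)
D(v, M) = -9*(5 + M)/M
1/(-124*((10 - 247) - 236) + D(O(5, -13), -939)) = 1/(-124*((10 - 247) - 236) + (-9 - 45/(-939))) = 1/(-124*(-237 - 236) + (-9 - 45*(-1/939))) = 1/(-124*(-473) + (-9 + 15/313)) = 1/(58652 - 2802/313) = 1/(18355274/313) = 313/18355274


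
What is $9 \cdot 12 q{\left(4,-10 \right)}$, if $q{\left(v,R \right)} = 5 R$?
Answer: $-5400$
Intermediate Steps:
$9 \cdot 12 q{\left(4,-10 \right)} = 9 \cdot 12 \cdot 5 \left(-10\right) = 108 \left(-50\right) = -5400$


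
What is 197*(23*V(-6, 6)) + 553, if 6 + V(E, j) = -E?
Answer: 553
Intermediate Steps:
V(E, j) = -6 - E
197*(23*V(-6, 6)) + 553 = 197*(23*(-6 - 1*(-6))) + 553 = 197*(23*(-6 + 6)) + 553 = 197*(23*0) + 553 = 197*0 + 553 = 0 + 553 = 553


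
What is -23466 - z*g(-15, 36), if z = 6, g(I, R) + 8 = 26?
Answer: -23574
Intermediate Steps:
g(I, R) = 18 (g(I, R) = -8 + 26 = 18)
-23466 - z*g(-15, 36) = -23466 - 6*18 = -23466 - 1*108 = -23466 - 108 = -23574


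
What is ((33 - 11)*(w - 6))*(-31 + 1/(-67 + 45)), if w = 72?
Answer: -45078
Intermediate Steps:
((33 - 11)*(w - 6))*(-31 + 1/(-67 + 45)) = ((33 - 11)*(72 - 6))*(-31 + 1/(-67 + 45)) = (22*66)*(-31 + 1/(-22)) = 1452*(-31 - 1/22) = 1452*(-683/22) = -45078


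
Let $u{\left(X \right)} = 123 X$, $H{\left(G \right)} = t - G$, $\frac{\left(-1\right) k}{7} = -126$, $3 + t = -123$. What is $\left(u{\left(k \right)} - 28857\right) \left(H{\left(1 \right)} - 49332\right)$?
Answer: $-3938370711$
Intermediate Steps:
$t = -126$ ($t = -3 - 123 = -126$)
$k = 882$ ($k = \left(-7\right) \left(-126\right) = 882$)
$H{\left(G \right)} = -126 - G$
$\left(u{\left(k \right)} - 28857\right) \left(H{\left(1 \right)} - 49332\right) = \left(123 \cdot 882 - 28857\right) \left(\left(-126 - 1\right) - 49332\right) = \left(108486 - 28857\right) \left(\left(-126 - 1\right) - 49332\right) = 79629 \left(-127 - 49332\right) = 79629 \left(-49459\right) = -3938370711$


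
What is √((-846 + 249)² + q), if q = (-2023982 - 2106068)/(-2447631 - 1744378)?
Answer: √6263171091809143579/4192009 ≈ 597.00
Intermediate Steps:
q = 4130050/4192009 (q = -4130050/(-4192009) = -4130050*(-1/4192009) = 4130050/4192009 ≈ 0.98522)
√((-846 + 249)² + q) = √((-846 + 249)² + 4130050/4192009) = √((-597)² + 4130050/4192009) = √(356409 + 4130050/4192009) = √(1494073865731/4192009) = √6263171091809143579/4192009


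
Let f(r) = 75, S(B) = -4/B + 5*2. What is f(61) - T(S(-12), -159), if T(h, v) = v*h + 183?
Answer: 1535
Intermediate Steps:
S(B) = 10 - 4/B (S(B) = -4/B + 10 = 10 - 4/B)
T(h, v) = 183 + h*v (T(h, v) = h*v + 183 = 183 + h*v)
f(61) - T(S(-12), -159) = 75 - (183 + (10 - 4/(-12))*(-159)) = 75 - (183 + (10 - 4*(-1/12))*(-159)) = 75 - (183 + (10 + 1/3)*(-159)) = 75 - (183 + (31/3)*(-159)) = 75 - (183 - 1643) = 75 - 1*(-1460) = 75 + 1460 = 1535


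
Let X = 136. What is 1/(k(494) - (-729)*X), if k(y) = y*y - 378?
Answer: 1/342802 ≈ 2.9171e-6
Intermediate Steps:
k(y) = -378 + y² (k(y) = y² - 378 = -378 + y²)
1/(k(494) - (-729)*X) = 1/((-378 + 494²) - (-729)*136) = 1/((-378 + 244036) - 1*(-99144)) = 1/(243658 + 99144) = 1/342802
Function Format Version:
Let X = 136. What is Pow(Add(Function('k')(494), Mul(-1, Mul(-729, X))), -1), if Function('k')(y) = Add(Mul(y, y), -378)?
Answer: Rational(1, 342802) ≈ 2.9171e-6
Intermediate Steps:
Function('k')(y) = Add(-378, Pow(y, 2)) (Function('k')(y) = Add(Pow(y, 2), -378) = Add(-378, Pow(y, 2)))
Pow(Add(Function('k')(494), Mul(-1, Mul(-729, X))), -1) = Pow(Add(Add(-378, Pow(494, 2)), Mul(-1, Mul(-729, 136))), -1) = Pow(Add(Add(-378, 244036), Mul(-1, -99144)), -1) = Pow(Add(243658, 99144), -1) = Pow(342802, -1) = Rational(1, 342802)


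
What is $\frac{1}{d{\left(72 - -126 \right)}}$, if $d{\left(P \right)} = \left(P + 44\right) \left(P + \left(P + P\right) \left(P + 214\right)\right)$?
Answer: $\frac{1}{39530700} \approx 2.5297 \cdot 10^{-8}$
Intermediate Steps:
$d{\left(P \right)} = \left(44 + P\right) \left(P + 2 P \left(214 + P\right)\right)$
$\frac{1}{d{\left(72 - -126 \right)}} = \frac{1}{\left(72 - -126\right) \left(18876 + 2 \left(72 - -126\right)^{2} + 517 \left(72 - -126\right)\right)} = \frac{1}{\left(72 + 126\right) \left(18876 + 2 \left(72 + 126\right)^{2} + 517 \left(72 + 126\right)\right)} = \frac{1}{198 \left(18876 + 2 \cdot 198^{2} + 517 \cdot 198\right)} = \frac{1}{198 \left(18876 + 2 \cdot 39204 + 102366\right)} = \frac{1}{198 \left(18876 + 78408 + 102366\right)} = \frac{1}{198 \cdot 199650} = \frac{1}{39530700}$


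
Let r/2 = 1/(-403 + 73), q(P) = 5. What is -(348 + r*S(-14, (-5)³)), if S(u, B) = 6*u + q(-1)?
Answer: -57499/165 ≈ -348.48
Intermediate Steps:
S(u, B) = 5 + 6*u (S(u, B) = 6*u + 5 = 5 + 6*u)
r = -1/165 (r = 2/(-403 + 73) = 2/(-330) = 2*(-1/330) = -1/165 ≈ -0.0060606)
-(348 + r*S(-14, (-5)³)) = -(348 - (5 + 6*(-14))/165) = -(348 - (5 - 84)/165) = -(348 - 1/165*(-79)) = -(348 + 79/165) = -1*57499/165 = -57499/165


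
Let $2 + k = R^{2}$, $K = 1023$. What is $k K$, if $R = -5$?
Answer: $23529$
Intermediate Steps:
$k = 23$ ($k = -2 + \left(-5\right)^{2} = -2 + 25 = 23$)
$k K = 23 \cdot 1023 = 23529$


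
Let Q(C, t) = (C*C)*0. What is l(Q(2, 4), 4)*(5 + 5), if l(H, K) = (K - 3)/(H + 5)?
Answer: 2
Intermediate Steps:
Q(C, t) = 0 (Q(C, t) = C²*0 = 0)
l(H, K) = (-3 + K)/(5 + H)
l(Q(2, 4), 4)*(5 + 5) = ((-3 + 4)/(5 + 0))*(5 + 5) = (1/5)*10 = ((⅕)*1)*10 = (⅕)*10 = 2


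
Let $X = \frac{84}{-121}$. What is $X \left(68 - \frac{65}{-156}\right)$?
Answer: $- \frac{5747}{121} \approx -47.496$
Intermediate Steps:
$X = - \frac{84}{121}$ ($X = 84 \left(- \frac{1}{121}\right) = - \frac{84}{121} \approx -0.69421$)
$X \left(68 - \frac{65}{-156}\right) = - \frac{84 \left(68 - \frac{65}{-156}\right)}{121} = - \frac{84 \left(68 - - \frac{5}{12}\right)}{121} = - \frac{84 \left(68 + \frac{5}{12}\right)}{121} = \left(- \frac{84}{121}\right) \frac{821}{12} = - \frac{5747}{121}$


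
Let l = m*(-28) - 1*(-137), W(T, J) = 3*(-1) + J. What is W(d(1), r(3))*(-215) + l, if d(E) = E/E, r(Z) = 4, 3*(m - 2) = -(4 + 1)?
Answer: -262/3 ≈ -87.333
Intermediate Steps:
m = ⅓ (m = 2 + (-(4 + 1))/3 = 2 + (-1*5)/3 = 2 + (⅓)*(-5) = 2 - 5/3 = ⅓ ≈ 0.33333)
d(E) = 1
W(T, J) = -3 + J
l = 383/3 (l = (⅓)*(-28) - 1*(-137) = -28/3 + 137 = 383/3 ≈ 127.67)
W(d(1), r(3))*(-215) + l = (-3 + 4)*(-215) + 383/3 = 1*(-215) + 383/3 = -215 + 383/3 = -262/3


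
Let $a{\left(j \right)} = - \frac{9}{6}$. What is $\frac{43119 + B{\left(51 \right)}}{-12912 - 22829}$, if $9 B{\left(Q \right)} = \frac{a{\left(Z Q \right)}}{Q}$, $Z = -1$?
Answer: $- \frac{13194413}{10936746} \approx -1.2064$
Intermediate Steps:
$a{\left(j \right)} = - \frac{3}{2}$ ($a{\left(j \right)} = \left(-9\right) \frac{1}{6} = - \frac{3}{2}$)
$B{\left(Q \right)} = - \frac{1}{6 Q}$ ($B{\left(Q \right)} = \frac{\left(- \frac{3}{2}\right) \frac{1}{Q}}{9} = - \frac{1}{6 Q}$)
$\frac{43119 + B{\left(51 \right)}}{-12912 - 22829} = \frac{43119 - \frac{1}{6 \cdot 51}}{-12912 - 22829} = \frac{43119 - \frac{1}{306}}{-35741} = \left(43119 - \frac{1}{306}\right) \left(- \frac{1}{35741}\right) = \frac{13194413}{306} \left(- \frac{1}{35741}\right) = - \frac{13194413}{10936746}$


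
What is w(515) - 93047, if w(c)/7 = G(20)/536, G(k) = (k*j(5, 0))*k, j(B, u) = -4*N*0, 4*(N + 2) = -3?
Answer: -93047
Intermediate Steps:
N = -11/4 (N = -2 + (¼)*(-3) = -2 - ¾ = -11/4 ≈ -2.7500)
j(B, u) = 0 (j(B, u) = -4*(-11/4)*0 = 11*0 = 0)
G(k) = 0 (G(k) = (k*0)*k = 0*k = 0)
w(c) = 0 (w(c) = 7*(0/536) = 7*(0*(1/536)) = 7*0 = 0)
w(515) - 93047 = 0 - 93047 = -93047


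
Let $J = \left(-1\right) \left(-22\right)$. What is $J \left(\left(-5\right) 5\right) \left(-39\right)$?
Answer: $21450$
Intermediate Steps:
$J = 22$
$J \left(\left(-5\right) 5\right) \left(-39\right) = 22 \left(\left(-5\right) 5\right) \left(-39\right) = 22 \left(-25\right) \left(-39\right) = \left(-550\right) \left(-39\right) = 21450$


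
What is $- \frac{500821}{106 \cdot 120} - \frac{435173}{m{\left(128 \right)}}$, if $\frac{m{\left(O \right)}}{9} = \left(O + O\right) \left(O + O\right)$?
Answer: $- \frac{6269409293}{156303360} \approx -40.111$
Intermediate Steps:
$m{\left(O \right)} = 36 O^{2}$ ($m{\left(O \right)} = 9 \left(O + O\right) \left(O + O\right) = 9 \cdot 2 O 2 O = 9 \cdot 4 O^{2} = 36 O^{2}$)
$- \frac{500821}{106 \cdot 120} - \frac{435173}{m{\left(128 \right)}} = - \frac{500821}{106 \cdot 120} - \frac{435173}{36 \cdot 128^{2}} = - \frac{500821}{12720} - \frac{435173}{36 \cdot 16384} = \left(-500821\right) \frac{1}{12720} - \frac{435173}{589824} = - \frac{500821}{12720} - \frac{435173}{589824} = - \frac{6269409293}{156303360}$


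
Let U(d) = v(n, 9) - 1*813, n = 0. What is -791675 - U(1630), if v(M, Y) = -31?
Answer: -790831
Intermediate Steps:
U(d) = -844 (U(d) = -31 - 1*813 = -31 - 813 = -844)
-791675 - U(1630) = -791675 - 1*(-844) = -791675 + 844 = -790831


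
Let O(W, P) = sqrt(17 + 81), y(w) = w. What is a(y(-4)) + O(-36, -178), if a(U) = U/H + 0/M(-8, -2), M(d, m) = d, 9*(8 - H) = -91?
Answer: -36/163 + 7*sqrt(2) ≈ 9.6786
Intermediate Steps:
H = 163/9 (H = 8 - 1/9*(-91) = 8 + 91/9 = 163/9 ≈ 18.111)
O(W, P) = 7*sqrt(2) (O(W, P) = sqrt(98) = 7*sqrt(2))
a(U) = 9*U/163 (a(U) = U/(163/9) + 0/(-8) = U*(9/163) + 0*(-1/8) = 9*U/163 + 0 = 9*U/163)
a(y(-4)) + O(-36, -178) = (9/163)*(-4) + 7*sqrt(2) = -36/163 + 7*sqrt(2)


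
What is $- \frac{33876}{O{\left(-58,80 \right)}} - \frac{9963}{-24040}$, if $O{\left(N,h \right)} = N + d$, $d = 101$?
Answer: $- \frac{813950631}{1033720} \approx -787.4$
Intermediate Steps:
$O{\left(N,h \right)} = 101 + N$ ($O{\left(N,h \right)} = N + 101 = 101 + N$)
$- \frac{33876}{O{\left(-58,80 \right)}} - \frac{9963}{-24040} = - \frac{33876}{101 - 58} - \frac{9963}{-24040} = - \frac{33876}{43} - - \frac{9963}{24040} = \left(-33876\right) \frac{1}{43} + \frac{9963}{24040} = - \frac{33876}{43} + \frac{9963}{24040} = - \frac{813950631}{1033720}$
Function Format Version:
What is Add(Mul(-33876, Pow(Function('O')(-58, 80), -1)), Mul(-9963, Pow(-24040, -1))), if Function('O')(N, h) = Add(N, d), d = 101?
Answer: Rational(-813950631, 1033720) ≈ -787.40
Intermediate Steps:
Function('O')(N, h) = Add(101, N) (Function('O')(N, h) = Add(N, 101) = Add(101, N))
Add(Mul(-33876, Pow(Function('O')(-58, 80), -1)), Mul(-9963, Pow(-24040, -1))) = Add(Mul(-33876, Pow(Add(101, -58), -1)), Mul(-9963, Pow(-24040, -1))) = Add(Mul(-33876, Pow(43, -1)), Mul(-9963, Rational(-1, 24040))) = Add(Mul(-33876, Rational(1, 43)), Rational(9963, 24040)) = Add(Rational(-33876, 43), Rational(9963, 24040)) = Rational(-813950631, 1033720)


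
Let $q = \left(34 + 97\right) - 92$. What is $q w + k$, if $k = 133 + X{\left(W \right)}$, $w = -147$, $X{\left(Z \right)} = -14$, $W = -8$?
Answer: $-5614$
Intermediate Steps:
$q = 39$ ($q = 131 - 92 = 39$)
$k = 119$ ($k = 133 - 14 = 119$)
$q w + k = 39 \left(-147\right) + 119 = -5733 + 119 = -5614$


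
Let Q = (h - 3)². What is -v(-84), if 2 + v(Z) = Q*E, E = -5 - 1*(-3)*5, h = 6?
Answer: -88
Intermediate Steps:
Q = 9 (Q = (6 - 3)² = 3² = 9)
E = 10 (E = -5 + 3*5 = -5 + 15 = 10)
v(Z) = 88 (v(Z) = -2 + 9*10 = -2 + 90 = 88)
-v(-84) = -1*88 = -88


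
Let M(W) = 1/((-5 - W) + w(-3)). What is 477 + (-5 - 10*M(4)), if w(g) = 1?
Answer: 1893/4 ≈ 473.25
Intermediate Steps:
M(W) = 1/(-4 - W) (M(W) = 1/((-5 - W) + 1) = 1/(-4 - W))
477 + (-5 - 10*M(4)) = 477 + (-5 - (-10)/(4 + 4)) = 477 + (-5 - (-10)/8) = 477 + (-5 - 10*(-⅛)) = 477 + (-5 + 5/4) = 477 - 15/4 = 1893/4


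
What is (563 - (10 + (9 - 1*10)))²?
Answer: 306916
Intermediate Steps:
(563 - (10 + (9 - 1*10)))² = (563 - (10 + (9 - 10)))² = (563 - (10 - 1))² = (563 - 1*9)² = (563 - 9)² = 554² = 306916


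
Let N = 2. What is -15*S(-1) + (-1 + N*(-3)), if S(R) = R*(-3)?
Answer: -52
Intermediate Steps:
S(R) = -3*R
-15*S(-1) + (-1 + N*(-3)) = -(-45)*(-1) + (-1 + 2*(-3)) = -15*3 + (-1 - 6) = -45 - 7 = -52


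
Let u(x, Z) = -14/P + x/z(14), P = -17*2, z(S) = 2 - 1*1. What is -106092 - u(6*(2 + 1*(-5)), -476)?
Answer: -1803265/17 ≈ -1.0607e+5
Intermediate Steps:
z(S) = 1 (z(S) = 2 - 1 = 1)
P = -34
u(x, Z) = 7/17 + x (u(x, Z) = -14/(-34) + x/1 = -14*(-1/34) + x*1 = 7/17 + x)
-106092 - u(6*(2 + 1*(-5)), -476) = -106092 - (7/17 + 6*(2 + 1*(-5))) = -106092 - (7/17 + 6*(2 - 5)) = -106092 - (7/17 + 6*(-3)) = -106092 - (7/17 - 18) = -106092 - 1*(-299/17) = -106092 + 299/17 = -1803265/17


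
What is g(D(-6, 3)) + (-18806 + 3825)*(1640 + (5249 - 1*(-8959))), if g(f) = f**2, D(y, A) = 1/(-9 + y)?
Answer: -53419249799/225 ≈ -2.3742e+8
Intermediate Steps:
g(D(-6, 3)) + (-18806 + 3825)*(1640 + (5249 - 1*(-8959))) = (1/(-9 - 6))**2 + (-18806 + 3825)*(1640 + (5249 - 1*(-8959))) = (1/(-15))**2 - 14981*(1640 + (5249 + 8959)) = (-1/15)**2 - 14981*(1640 + 14208) = 1/225 - 14981*15848 = 1/225 - 237418888 = -53419249799/225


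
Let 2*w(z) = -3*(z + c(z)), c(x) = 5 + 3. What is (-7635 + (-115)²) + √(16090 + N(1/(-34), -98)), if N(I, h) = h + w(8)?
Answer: 5590 + 4*√998 ≈ 5716.4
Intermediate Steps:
c(x) = 8
w(z) = -12 - 3*z/2 (w(z) = (-3*(z + 8))/2 = (-3*(8 + z))/2 = (-24 - 3*z)/2 = -12 - 3*z/2)
N(I, h) = -24 + h (N(I, h) = h + (-12 - 3/2*8) = h + (-12 - 12) = h - 24 = -24 + h)
(-7635 + (-115)²) + √(16090 + N(1/(-34), -98)) = (-7635 + (-115)²) + √(16090 + (-24 - 98)) = (-7635 + 13225) + √(16090 - 122) = 5590 + √15968 = 5590 + 4*√998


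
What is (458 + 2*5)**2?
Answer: 219024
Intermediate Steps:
(458 + 2*5)**2 = (458 + 10)**2 = 468**2 = 219024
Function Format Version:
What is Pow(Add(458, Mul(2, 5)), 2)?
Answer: 219024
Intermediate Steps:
Pow(Add(458, Mul(2, 5)), 2) = Pow(Add(458, 10), 2) = Pow(468, 2) = 219024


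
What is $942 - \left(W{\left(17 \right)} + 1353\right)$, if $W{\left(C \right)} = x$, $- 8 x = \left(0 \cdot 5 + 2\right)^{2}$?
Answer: $- \frac{821}{2} \approx -410.5$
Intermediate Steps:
$x = - \frac{1}{2}$ ($x = - \frac{\left(0 \cdot 5 + 2\right)^{2}}{8} = - \frac{\left(0 + 2\right)^{2}}{8} = - \frac{2^{2}}{8} = \left(- \frac{1}{8}\right) 4 = - \frac{1}{2} \approx -0.5$)
$W{\left(C \right)} = - \frac{1}{2}$
$942 - \left(W{\left(17 \right)} + 1353\right) = 942 - \left(- \frac{1}{2} + 1353\right) = 942 - \frac{2705}{2} = - \frac{821}{2}$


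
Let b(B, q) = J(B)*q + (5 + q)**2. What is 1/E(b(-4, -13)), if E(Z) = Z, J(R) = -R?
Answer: 1/12 ≈ 0.083333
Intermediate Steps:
b(B, q) = (5 + q)**2 - B*q (b(B, q) = (-B)*q + (5 + q)**2 = -B*q + (5 + q)**2 = (5 + q)**2 - B*q)
1/E(b(-4, -13)) = 1/((5 - 13)**2 - 1*(-4)*(-13)) = 1/((-8)**2 - 52) = 1/(64 - 52) = 1/12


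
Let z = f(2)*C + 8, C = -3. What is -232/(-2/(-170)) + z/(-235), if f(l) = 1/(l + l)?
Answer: -18536829/940 ≈ -19720.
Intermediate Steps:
f(l) = 1/(2*l)
z = 29/4 (z = ((½)/2)*(-3) + 8 = ((½)*(½))*(-3) + 8 = (¼)*(-3) + 8 = -¾ + 8 = 29/4 ≈ 7.2500)
-232/(-2/(-170)) + z/(-235) = -232/(-2/(-170)) + (29/4)/(-235) = -232/((-1/170*(-2))) + (29/4)*(-1/235) = -232/1/85 - 29/940 = -232*85 - 29/940 = -19720 - 29/940 = -18536829/940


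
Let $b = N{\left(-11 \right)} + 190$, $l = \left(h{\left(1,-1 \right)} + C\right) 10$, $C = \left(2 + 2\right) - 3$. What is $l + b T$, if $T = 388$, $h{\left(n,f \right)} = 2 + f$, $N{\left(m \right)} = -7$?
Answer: $71024$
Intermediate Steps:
$C = 1$ ($C = 4 - 3 = 1$)
$l = 20$ ($l = \left(\left(2 - 1\right) + 1\right) 10 = \left(1 + 1\right) 10 = 2 \cdot 10 = 20$)
$b = 183$ ($b = -7 + 190 = 183$)
$l + b T = 20 + 183 \cdot 388 = 20 + 71004 = 71024$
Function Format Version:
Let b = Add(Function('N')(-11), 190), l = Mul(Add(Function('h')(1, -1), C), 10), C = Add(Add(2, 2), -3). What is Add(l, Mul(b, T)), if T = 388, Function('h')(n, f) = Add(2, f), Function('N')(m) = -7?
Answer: 71024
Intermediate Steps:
C = 1 (C = Add(4, -3) = 1)
l = 20 (l = Mul(Add(Add(2, -1), 1), 10) = Mul(Add(1, 1), 10) = Mul(2, 10) = 20)
b = 183 (b = Add(-7, 190) = 183)
Add(l, Mul(b, T)) = Add(20, Mul(183, 388)) = Add(20, 71004) = 71024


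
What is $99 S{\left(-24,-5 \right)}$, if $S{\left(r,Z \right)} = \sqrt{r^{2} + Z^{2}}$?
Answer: $99 \sqrt{601} \approx 2427.0$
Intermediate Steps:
$S{\left(r,Z \right)} = \sqrt{Z^{2} + r^{2}}$
$99 S{\left(-24,-5 \right)} = 99 \sqrt{\left(-5\right)^{2} + \left(-24\right)^{2}} = 99 \sqrt{25 + 576} = 99 \sqrt{601}$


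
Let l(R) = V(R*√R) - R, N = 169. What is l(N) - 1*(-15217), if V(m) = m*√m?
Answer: 15048 + 28561*√13 ≈ 1.1803e+5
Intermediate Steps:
V(m) = m^(3/2)
l(R) = (R^(3/2))^(3/2) - R (l(R) = (R*√R)^(3/2) - R = (R^(3/2))^(3/2) - R)
l(N) - 1*(-15217) = ((169^(3/2))^(3/2) - 1*169) - 1*(-15217) = (2197^(3/2) - 169) + 15217 = (28561*√13 - 169) + 15217 = (-169 + 28561*√13) + 15217 = 15048 + 28561*√13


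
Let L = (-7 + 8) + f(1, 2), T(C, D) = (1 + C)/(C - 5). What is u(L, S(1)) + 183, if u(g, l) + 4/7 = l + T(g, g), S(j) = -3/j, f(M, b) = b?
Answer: 1242/7 ≈ 177.43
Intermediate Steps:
T(C, D) = (1 + C)/(-5 + C)
L = 3 (L = (-7 + 8) + 2 = 1 + 2 = 3)
u(g, l) = -4/7 + l + (1 + g)/(-5 + g) (u(g, l) = -4/7 + (l + (1 + g)/(-5 + g)) = -4/7 + l + (1 + g)/(-5 + g))
u(L, S(1)) + 183 = (1 + 3 + (-5 + 3)*(-4 + 7*(-3/1))/7)/(-5 + 3) + 183 = (1 + 3 + (⅐)*(-2)*(-4 + 7*(-3*1)))/(-2) + 183 = -(1 + 3 + (⅐)*(-2)*(-4 + 7*(-3)))/2 + 183 = -(1 + 3 + (⅐)*(-2)*(-4 - 21))/2 + 183 = -(1 + 3 + (⅐)*(-2)*(-25))/2 + 183 = -(1 + 3 + 50/7)/2 + 183 = -½*78/7 + 183 = -39/7 + 183 = 1242/7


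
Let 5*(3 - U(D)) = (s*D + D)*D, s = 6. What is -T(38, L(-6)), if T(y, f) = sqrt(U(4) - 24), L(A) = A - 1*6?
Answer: -I*sqrt(1085)/5 ≈ -6.5879*I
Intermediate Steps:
U(D) = 3 - 7*D**2/5 (U(D) = 3 - (6*D + D)*D/5 = 3 - 7*D*D/5 = 3 - 7*D**2/5)
L(A) = -6 + A (L(A) = A - 6 = -6 + A)
T(y, f) = I*sqrt(1085)/5 (T(y, f) = sqrt((3 - 7/5*4**2) - 24) = sqrt((3 - 7/5*16) - 24) = sqrt((3 - 112/5) - 24) = sqrt(-97/5 - 24) = sqrt(-217/5) = I*sqrt(1085)/5)
-T(38, L(-6)) = -I*sqrt(1085)/5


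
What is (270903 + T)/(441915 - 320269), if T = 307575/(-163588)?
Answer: 44316172389/19899825848 ≈ 2.2270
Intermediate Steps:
T = -307575/163588 (T = 307575*(-1/163588) = -307575/163588 ≈ -1.8802)
(270903 + T)/(441915 - 320269) = (270903 - 307575/163588)/(441915 - 320269) = (44316172389/163588)/121646 = (44316172389/163588)*(1/121646) = 44316172389/19899825848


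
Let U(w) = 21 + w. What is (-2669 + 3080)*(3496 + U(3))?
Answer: 1446720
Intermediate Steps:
(-2669 + 3080)*(3496 + U(3)) = (-2669 + 3080)*(3496 + (21 + 3)) = 411*(3496 + 24) = 411*3520 = 1446720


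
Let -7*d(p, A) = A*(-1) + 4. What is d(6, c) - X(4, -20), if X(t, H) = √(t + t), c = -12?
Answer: -16/7 - 2*√2 ≈ -5.1141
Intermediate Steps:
d(p, A) = -4/7 + A/7 (d(p, A) = -(A*(-1) + 4)/7 = -(-A + 4)/7 = -(4 - A)/7 = -4/7 + A/7)
X(t, H) = √2*√t (X(t, H) = √(2*t) = √2*√t)
d(6, c) - X(4, -20) = (-4/7 + (⅐)*(-12)) - √2*√4 = (-4/7 - 12/7) - √2*2 = -16/7 - 2*√2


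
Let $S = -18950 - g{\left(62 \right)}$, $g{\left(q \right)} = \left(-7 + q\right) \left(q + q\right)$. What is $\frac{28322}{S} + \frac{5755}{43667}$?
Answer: $- \frac{544215212}{562649295} \approx -0.96724$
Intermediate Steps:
$g{\left(q \right)} = 2 q \left(-7 + q\right)$ ($g{\left(q \right)} = \left(-7 + q\right) 2 q = 2 q \left(-7 + q\right)$)
$S = -25770$ ($S = -18950 - 2 \cdot 62 \left(-7 + 62\right) = -18950 - 2 \cdot 62 \cdot 55 = -18950 - 6820 = -25770$)
$\frac{28322}{S} + \frac{5755}{43667} = \frac{28322}{-25770} + \frac{5755}{43667} = 28322 \left(- \frac{1}{25770}\right) + 5755 \cdot \frac{1}{43667} = - \frac{14161}{12885} + \frac{5755}{43667} = - \frac{544215212}{562649295}$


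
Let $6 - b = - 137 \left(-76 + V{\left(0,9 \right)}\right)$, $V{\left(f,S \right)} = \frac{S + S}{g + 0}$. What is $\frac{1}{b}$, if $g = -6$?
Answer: $- \frac{1}{10817} \approx -9.2447 \cdot 10^{-5}$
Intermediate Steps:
$V{\left(f,S \right)} = - \frac{S}{3}$ ($V{\left(f,S \right)} = \frac{S + S}{-6 + 0} = \frac{2 S}{-6} = 2 S \left(- \frac{1}{6}\right) = - \frac{S}{3}$)
$b = -10817$ ($b = 6 - - 137 \left(-76 - 3\right) = 6 - \left(-137\right) \left(-79\right) = 6 - 10823 = -10817$)
$\frac{1}{b} = \frac{1}{-10817} = - \frac{1}{10817}$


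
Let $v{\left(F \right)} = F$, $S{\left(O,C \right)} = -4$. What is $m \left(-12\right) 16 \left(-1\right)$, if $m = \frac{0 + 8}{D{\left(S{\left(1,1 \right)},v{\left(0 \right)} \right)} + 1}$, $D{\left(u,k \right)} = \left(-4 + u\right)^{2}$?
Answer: $\frac{1536}{65} \approx 23.631$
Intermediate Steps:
$m = \frac{8}{65}$ ($m = \frac{0 + 8}{\left(-4 - 4\right)^{2} + 1} = \frac{8}{\left(-8\right)^{2} + 1} = \frac{8}{64 + 1} = \frac{8}{65} \approx 0.12308$)
$m \left(-12\right) 16 \left(-1\right) = \frac{8 \left(-12\right) 16 \left(-1\right)}{65} = \frac{8 \left(\left(-192\right) \left(-1\right)\right)}{65} = \frac{8}{65} \cdot 192 = \frac{1536}{65}$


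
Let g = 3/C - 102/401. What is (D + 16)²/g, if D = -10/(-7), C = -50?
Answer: -298424200/308847 ≈ -966.25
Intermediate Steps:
D = 10/7 (D = -10*(-⅐) = 10/7 ≈ 1.4286)
g = -6303/20050 (g = 3/(-50) - 102/401 = 3*(-1/50) - 102*1/401 = -3/50 - 102/401 = -6303/20050 ≈ -0.31436)
(D + 16)²/g = (10/7 + 16)²/(-6303/20050) = (122/7)²*(-20050/6303) = (14884/49)*(-20050/6303) = -298424200/308847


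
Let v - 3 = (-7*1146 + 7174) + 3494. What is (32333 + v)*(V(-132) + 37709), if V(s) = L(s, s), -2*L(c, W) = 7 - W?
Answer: 1316704989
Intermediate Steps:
L(c, W) = -7/2 + W/2 (L(c, W) = -(7 - W)/2 = -7/2 + W/2)
V(s) = -7/2 + s/2
v = 2649 (v = 3 + ((-7*1146 + 7174) + 3494) = 3 + ((-8022 + 7174) + 3494) = 3 + (-848 + 3494) = 3 + 2646 = 2649)
(32333 + v)*(V(-132) + 37709) = (32333 + 2649)*((-7/2 + (½)*(-132)) + 37709) = 34982*((-7/2 - 66) + 37709) = 34982*(-139/2 + 37709) = 34982*(75279/2) = 1316704989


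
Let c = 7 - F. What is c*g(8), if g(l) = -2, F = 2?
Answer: -10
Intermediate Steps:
c = 5 (c = 7 - 1*2 = 7 - 2 = 5)
c*g(8) = 5*(-2) = -10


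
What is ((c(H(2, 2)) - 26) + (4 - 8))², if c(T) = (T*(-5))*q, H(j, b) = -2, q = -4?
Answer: 4900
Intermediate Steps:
c(T) = 20*T (c(T) = (T*(-5))*(-4) = -5*T*(-4) = 20*T)
((c(H(2, 2)) - 26) + (4 - 8))² = ((20*(-2) - 26) + (4 - 8))² = ((-40 - 26) - 4)² = (-66 - 4)² = (-70)² = 4900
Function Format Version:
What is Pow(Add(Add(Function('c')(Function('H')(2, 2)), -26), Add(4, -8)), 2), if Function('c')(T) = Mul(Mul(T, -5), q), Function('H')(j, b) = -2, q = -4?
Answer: 4900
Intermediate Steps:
Function('c')(T) = Mul(20, T) (Function('c')(T) = Mul(Mul(T, -5), -4) = Mul(Mul(-5, T), -4) = Mul(20, T))
Pow(Add(Add(Function('c')(Function('H')(2, 2)), -26), Add(4, -8)), 2) = Pow(Add(Add(Mul(20, -2), -26), Add(4, -8)), 2) = Pow(Add(Add(-40, -26), -4), 2) = Pow(Add(-66, -4), 2) = Pow(-70, 2) = 4900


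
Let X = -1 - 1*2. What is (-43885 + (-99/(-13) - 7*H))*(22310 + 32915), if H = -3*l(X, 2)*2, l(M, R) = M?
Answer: -31591129900/13 ≈ -2.4301e+9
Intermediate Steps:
X = -3 (X = -1 - 2 = -3)
H = 18 (H = -3*(-3)*2 = 9*2 = 18)
(-43885 + (-99/(-13) - 7*H))*(22310 + 32915) = (-43885 + (-99/(-13) - 7*18))*(22310 + 32915) = (-43885 + (-99*(-1/13) - 126))*55225 = (-43885 + (99/13 - 126))*55225 = (-43885 - 1539/13)*55225 = -572044/13*55225 = -31591129900/13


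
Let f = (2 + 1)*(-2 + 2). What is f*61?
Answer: 0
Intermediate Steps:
f = 0 (f = 3*0 = 0)
f*61 = 0*61 = 0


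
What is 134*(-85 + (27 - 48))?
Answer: -14204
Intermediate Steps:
134*(-85 + (27 - 48)) = 134*(-85 - 21) = 134*(-106) = -14204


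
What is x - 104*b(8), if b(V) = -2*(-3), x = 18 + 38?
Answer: -568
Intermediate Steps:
x = 56
b(V) = 6
x - 104*b(8) = 56 - 104*6 = 56 - 624 = -568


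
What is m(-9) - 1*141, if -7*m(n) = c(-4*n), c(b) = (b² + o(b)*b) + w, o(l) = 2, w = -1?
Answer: -2354/7 ≈ -336.29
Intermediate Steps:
c(b) = -1 + b² + 2*b (c(b) = (b² + 2*b) - 1 = -1 + b² + 2*b)
m(n) = ⅐ - 16*n²/7 + 8*n/7 (m(n) = -(-1 + (-4*n)² + 2*(-4*n))/7 = -(-1 + 16*n² - 8*n)/7 = -(-1 - 8*n + 16*n²)/7 = ⅐ - 16*n²/7 + 8*n/7)
m(-9) - 1*141 = (⅐ - 16/7*(-9)² + (8/7)*(-9)) - 1*141 = (⅐ - 16/7*81 - 72/7) - 141 = (⅐ - 1296/7 - 72/7) - 141 = -1367/7 - 141 = -2354/7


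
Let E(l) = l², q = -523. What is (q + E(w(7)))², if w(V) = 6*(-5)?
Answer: 142129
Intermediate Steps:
w(V) = -30
(q + E(w(7)))² = (-523 + (-30)²)² = (-523 + 900)² = 377² = 142129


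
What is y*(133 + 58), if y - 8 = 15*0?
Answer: 1528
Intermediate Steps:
y = 8 (y = 8 + 15*0 = 8 + 0 = 8)
y*(133 + 58) = 8*(133 + 58) = 8*191 = 1528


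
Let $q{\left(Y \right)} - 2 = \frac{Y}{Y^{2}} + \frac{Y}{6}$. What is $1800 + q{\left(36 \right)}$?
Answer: $\frac{65089}{36} \approx 1808.0$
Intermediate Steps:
$q{\left(Y \right)} = 2 + \frac{1}{Y} + \frac{Y}{6}$ ($q{\left(Y \right)} = 2 + \left(\frac{Y}{Y^{2}} + \frac{Y}{6}\right) = 2 + \left(\frac{Y}{Y^{2}} + Y \frac{1}{6}\right) = 2 + \left(\frac{1}{Y} + \frac{Y}{6}\right) = 2 + \frac{1}{Y} + \frac{Y}{6}$)
$1800 + q{\left(36 \right)} = 1800 + \left(2 + \frac{1}{36} + \frac{1}{6} \cdot 36\right) = 1800 + \left(2 + \frac{1}{36} + 6\right) = 1800 + \frac{289}{36} = \frac{65089}{36}$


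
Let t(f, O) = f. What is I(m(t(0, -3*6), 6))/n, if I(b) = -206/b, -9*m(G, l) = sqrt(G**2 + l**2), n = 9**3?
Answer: 103/243 ≈ 0.42387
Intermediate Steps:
n = 729
m(G, l) = -sqrt(G**2 + l**2)/9
I(m(t(0, -3*6), 6))/n = -206*(-9/sqrt(0**2 + 6**2))/729 = -206*(-9/sqrt(0 + 36))*(1/729) = -206/((-sqrt(36)/9))*(1/729) = -206/((-1/9*6))*(1/729) = -206/(-2/3)*(1/729) = -206*(-3/2)*(1/729) = 309*(1/729) = 103/243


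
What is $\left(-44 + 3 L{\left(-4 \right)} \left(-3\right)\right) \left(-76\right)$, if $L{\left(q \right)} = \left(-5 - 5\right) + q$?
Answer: $-6232$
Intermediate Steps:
$L{\left(q \right)} = -10 + q$
$\left(-44 + 3 L{\left(-4 \right)} \left(-3\right)\right) \left(-76\right) = \left(-44 + 3 \left(-10 - 4\right) \left(-3\right)\right) \left(-76\right) = \left(-44 + 3 \left(-14\right) \left(-3\right)\right) \left(-76\right) = \left(-44 - -126\right) \left(-76\right) = \left(-44 + 126\right) \left(-76\right) = 82 \left(-76\right) = -6232$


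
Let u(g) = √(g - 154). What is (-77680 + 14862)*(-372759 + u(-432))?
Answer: 23415974862 - 62818*I*√586 ≈ 2.3416e+10 - 1.5207e+6*I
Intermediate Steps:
u(g) = √(-154 + g)
(-77680 + 14862)*(-372759 + u(-432)) = (-77680 + 14862)*(-372759 + √(-154 - 432)) = -62818*(-372759 + √(-586)) = -62818*(-372759 + I*√586) = 23415974862 - 62818*I*√586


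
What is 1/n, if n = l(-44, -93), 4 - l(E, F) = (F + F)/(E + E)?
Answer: 44/83 ≈ 0.53012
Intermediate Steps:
l(E, F) = 4 - F/E (l(E, F) = 4 - (F + F)/(E + E) = 4 - 2*F/(2*E) = 4 - 2*F*1/(2*E) = 4 - F/E)
n = 83/44 (n = 4 - 1*(-93)/(-44) = 4 - 1*(-93)*(-1/44) = 4 - 93/44 = 83/44 ≈ 1.8864)
1/n = 1/(83/44) = 44/83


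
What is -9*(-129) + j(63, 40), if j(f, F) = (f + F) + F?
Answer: 1304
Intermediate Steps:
j(f, F) = f + 2*F (j(f, F) = (F + f) + F = f + 2*F)
-9*(-129) + j(63, 40) = -9*(-129) + (63 + 2*40) = 1161 + (63 + 80) = 1161 + 143 = 1304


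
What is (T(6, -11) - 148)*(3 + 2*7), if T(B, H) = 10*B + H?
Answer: -1683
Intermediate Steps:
T(B, H) = H + 10*B
(T(6, -11) - 148)*(3 + 2*7) = ((-11 + 10*6) - 148)*(3 + 2*7) = ((-11 + 60) - 148)*(3 + 14) = (49 - 148)*17 = -99*17 = -1683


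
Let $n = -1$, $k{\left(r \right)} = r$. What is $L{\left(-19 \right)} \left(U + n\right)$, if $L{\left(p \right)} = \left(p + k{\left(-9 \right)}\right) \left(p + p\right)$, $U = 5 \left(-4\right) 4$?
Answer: $-86184$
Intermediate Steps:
$U = -80$ ($U = \left(-20\right) 4 = -80$)
$L{\left(p \right)} = 2 p \left(-9 + p\right)$ ($L{\left(p \right)} = \left(p - 9\right) \left(p + p\right) = \left(-9 + p\right) 2 p = 2 p \left(-9 + p\right)$)
$L{\left(-19 \right)} \left(U + n\right) = 2 \left(-19\right) \left(-9 - 19\right) \left(-80 - 1\right) = 2 \left(-19\right) \left(-28\right) \left(-81\right) = 1064 \left(-81\right) = -86184$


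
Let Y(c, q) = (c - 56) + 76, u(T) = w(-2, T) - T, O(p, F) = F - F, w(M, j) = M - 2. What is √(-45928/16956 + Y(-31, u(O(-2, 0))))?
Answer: I*√27370281/1413 ≈ 3.7025*I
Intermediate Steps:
w(M, j) = -2 + M
O(p, F) = 0
u(T) = -4 - T (u(T) = (-2 - 2) - T = -4 - T)
Y(c, q) = 20 + c (Y(c, q) = (-56 + c) + 76 = 20 + c)
√(-45928/16956 + Y(-31, u(O(-2, 0)))) = √(-45928/16956 + (20 - 31)) = √(-45928*1/16956 - 11) = √(-11482/4239 - 11) = √(-58111/4239) = I*√27370281/1413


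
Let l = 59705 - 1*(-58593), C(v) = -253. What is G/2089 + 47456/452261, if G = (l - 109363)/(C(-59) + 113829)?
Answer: 11263464040419/107303564256904 ≈ 0.10497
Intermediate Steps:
l = 118298 (l = 59705 + 58593 = 118298)
G = 8935/113576 (G = (118298 - 109363)/(-253 + 113829) = 8935/113576 ≈ 0.078670)
G/2089 + 47456/452261 = (8935/113576)/2089 + 47456/452261 = (8935/113576)*(1/2089) + 47456*(1/452261) = 8935/237260264 + 47456/452261 = 11263464040419/107303564256904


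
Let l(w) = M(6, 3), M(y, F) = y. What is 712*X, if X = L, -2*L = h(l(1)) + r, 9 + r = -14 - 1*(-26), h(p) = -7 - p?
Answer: 3560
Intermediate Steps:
l(w) = 6
r = 3 (r = -9 + (-14 - 1*(-26)) = -9 + (-14 + 26) = -9 + 12 = 3)
L = 5 (L = -((-7 - 1*6) + 3)/2 = -((-7 - 6) + 3)/2 = -(-13 + 3)/2 = -1/2*(-10) = 5)
X = 5
712*X = 712*5 = 3560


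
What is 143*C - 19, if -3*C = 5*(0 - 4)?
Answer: 2803/3 ≈ 934.33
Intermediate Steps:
C = 20/3 (C = -5*(0 - 4)/3 = -5*(-4)/3 = -⅓*(-20) = 20/3 ≈ 6.6667)
143*C - 19 = 143*(20/3) - 19 = 2860/3 - 19 = 2803/3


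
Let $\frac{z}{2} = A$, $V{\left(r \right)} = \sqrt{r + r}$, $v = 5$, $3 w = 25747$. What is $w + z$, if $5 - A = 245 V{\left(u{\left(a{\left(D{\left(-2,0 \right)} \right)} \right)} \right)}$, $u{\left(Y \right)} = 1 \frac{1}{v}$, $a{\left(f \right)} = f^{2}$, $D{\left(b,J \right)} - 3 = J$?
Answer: $\frac{25777}{3} - 98 \sqrt{10} \approx 8282.4$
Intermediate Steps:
$w = \frac{25747}{3}$ ($w = \frac{1}{3} \cdot 25747 = \frac{25747}{3} \approx 8582.3$)
$D{\left(b,J \right)} = 3 + J$
$u{\left(Y \right)} = \frac{1}{5}$ ($u{\left(Y \right)} = 1 \cdot \frac{1}{5} = \frac{1}{5}$)
$V{\left(r \right)} = \sqrt{2} \sqrt{r}$ ($V{\left(r \right)} = \sqrt{2 r} = \sqrt{2} \sqrt{r}$)
$A = 5 - 49 \sqrt{10}$ ($A = 5 - 245 \frac{\sqrt{2}}{\sqrt{5}} = 5 - 245 \sqrt{2} \frac{\sqrt{5}}{5} = 5 - 245 \frac{\sqrt{10}}{5} = 5 - 49 \sqrt{10} \approx -149.95$)
$z = 10 - 98 \sqrt{10}$ ($z = 2 \left(5 - 49 \sqrt{10}\right) = 10 - 98 \sqrt{10} \approx -299.9$)
$w + z = \frac{25747}{3} + \left(10 - 98 \sqrt{10}\right) = \frac{25777}{3} - 98 \sqrt{10}$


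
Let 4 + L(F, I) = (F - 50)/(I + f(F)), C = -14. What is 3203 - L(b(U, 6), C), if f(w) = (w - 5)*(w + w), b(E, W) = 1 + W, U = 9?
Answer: 44941/14 ≈ 3210.1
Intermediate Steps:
f(w) = 2*w*(-5 + w) (f(w) = (-5 + w)*(2*w) = 2*w*(-5 + w))
L(F, I) = -4 + (-50 + F)/(I + 2*F*(-5 + F)) (L(F, I) = -4 + (F - 50)/(I + 2*F*(-5 + F)) = -4 + (-50 + F)/(I + 2*F*(-5 + F)))
3203 - L(b(U, 6), C) = 3203 - (-50 + (1 + 6) - 4*(-14) - 8*(1 + 6)*(-5 + (1 + 6)))/(-14 + 2*(1 + 6)*(-5 + (1 + 6))) = 3203 - (-50 + 7 + 56 - 8*7*(-5 + 7))/(-14 + 2*7*(-5 + 7)) = 3203 - (-50 + 7 + 56 - 8*7*2)/(-14 + 2*7*2) = 3203 - (-50 + 7 + 56 - 112)/(-14 + 28) = 3203 - (-99)/14 = 3203 - 1*(-99/14) = 3203 + 99/14 = 44941/14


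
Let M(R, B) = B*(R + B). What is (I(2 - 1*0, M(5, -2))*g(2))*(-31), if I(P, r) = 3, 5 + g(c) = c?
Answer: 279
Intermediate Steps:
g(c) = -5 + c
M(R, B) = B*(B + R)
(I(2 - 1*0, M(5, -2))*g(2))*(-31) = (3*(-5 + 2))*(-31) = (3*(-3))*(-31) = -9*(-31) = 279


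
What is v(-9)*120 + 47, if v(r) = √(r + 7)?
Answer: 47 + 120*I*√2 ≈ 47.0 + 169.71*I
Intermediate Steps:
v(r) = √(7 + r)
v(-9)*120 + 47 = √(7 - 9)*120 + 47 = √(-2)*120 + 47 = (I*√2)*120 + 47 = 120*I*√2 + 47 = 47 + 120*I*√2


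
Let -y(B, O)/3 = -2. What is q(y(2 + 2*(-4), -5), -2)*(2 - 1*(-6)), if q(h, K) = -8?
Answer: -64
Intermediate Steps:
y(B, O) = 6 (y(B, O) = -3*(-2) = 6)
q(y(2 + 2*(-4), -5), -2)*(2 - 1*(-6)) = -8*(2 - 1*(-6)) = -8*(2 + 6) = -8*8 = -64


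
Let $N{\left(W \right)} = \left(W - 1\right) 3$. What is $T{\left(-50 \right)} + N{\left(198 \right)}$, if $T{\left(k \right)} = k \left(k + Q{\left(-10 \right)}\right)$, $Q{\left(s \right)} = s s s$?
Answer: $53091$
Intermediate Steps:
$Q{\left(s \right)} = s^{3}$ ($Q{\left(s \right)} = s^{2} s = s^{3}$)
$N{\left(W \right)} = -3 + 3 W$ ($N{\left(W \right)} = \left(-1 + W\right) 3 = -3 + 3 W$)
$T{\left(k \right)} = k \left(-1000 + k\right)$ ($T{\left(k \right)} = k \left(k + \left(-10\right)^{3}\right) = k \left(k - 1000\right) = k \left(-1000 + k\right)$)
$T{\left(-50 \right)} + N{\left(198 \right)} = - 50 \left(-1000 - 50\right) + \left(-3 + 3 \cdot 198\right) = \left(-50\right) \left(-1050\right) + \left(-3 + 594\right) = 52500 + 591 = 53091$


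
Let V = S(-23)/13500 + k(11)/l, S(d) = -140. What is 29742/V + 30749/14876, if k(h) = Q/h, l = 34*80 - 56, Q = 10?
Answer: -486199166124071/163948396 ≈ -2.9656e+6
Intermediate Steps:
l = 2664 (l = 2720 - 56 = 2664)
k(h) = 10/h
V = -11021/1098900 (V = -140/13500 + (10/11)/2664 = -140*1/13500 + (10*(1/11))*(1/2664) = -7/675 + (10/11)*(1/2664) = -7/675 + 5/14652 = -11021/1098900 ≈ -0.010029)
29742/V + 30749/14876 = 29742/(-11021/1098900) + 30749/14876 = 29742*(-1098900/11021) + 30749*(1/14876) = -32683483800/11021 + 30749/14876 = -486199166124071/163948396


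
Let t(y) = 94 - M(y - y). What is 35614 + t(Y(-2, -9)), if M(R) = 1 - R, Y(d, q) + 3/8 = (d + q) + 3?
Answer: 35707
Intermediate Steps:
Y(d, q) = 21/8 + d + q (Y(d, q) = -3/8 + ((d + q) + 3) = -3/8 + (3 + d + q) = 21/8 + d + q)
t(y) = 93 (t(y) = 94 - (1 - (y - y)) = 94 - (1 - 1*0) = 94 - (1 + 0) = 94 - 1*1 = 94 - 1 = 93)
35614 + t(Y(-2, -9)) = 35614 + 93 = 35707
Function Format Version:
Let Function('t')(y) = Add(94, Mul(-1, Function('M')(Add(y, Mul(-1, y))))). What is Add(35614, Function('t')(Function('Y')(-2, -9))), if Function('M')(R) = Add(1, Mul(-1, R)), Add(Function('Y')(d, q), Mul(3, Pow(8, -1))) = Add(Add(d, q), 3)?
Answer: 35707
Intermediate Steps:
Function('Y')(d, q) = Add(Rational(21, 8), d, q) (Function('Y')(d, q) = Add(Rational(-3, 8), Add(Add(d, q), 3)) = Add(Rational(-3, 8), Add(3, d, q)) = Add(Rational(21, 8), d, q))
Function('t')(y) = 93 (Function('t')(y) = Add(94, Mul(-1, Add(1, Mul(-1, Add(y, Mul(-1, y)))))) = Add(94, Mul(-1, Add(1, Mul(-1, 0)))) = Add(94, Mul(-1, Add(1, 0))) = Add(94, Mul(-1, 1)) = Add(94, -1) = 93)
Add(35614, Function('t')(Function('Y')(-2, -9))) = Add(35614, 93) = 35707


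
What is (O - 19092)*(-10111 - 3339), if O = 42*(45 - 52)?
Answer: 260741700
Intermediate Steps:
O = -294 (O = 42*(-7) = -294)
(O - 19092)*(-10111 - 3339) = (-294 - 19092)*(-10111 - 3339) = -19386*(-13450) = 260741700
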